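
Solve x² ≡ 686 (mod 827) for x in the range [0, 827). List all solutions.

Since 827 ≡ 3 (mod 4), a square root of 686 is 686^((827+1)/4) = 686^207 mod 827.
Repeated squaring: 686^2≡33, 686^4≡262, 686^8≡3, 686^16≡9, 686^32≡81, 686^64≡772, 686^128≡544 (mod 827).
686^207 = 686^(128+64+8+4+2+1) ≡ 203 (mod 827).
Check: 203² = 41209 ≡ 686 (mod 827). The two roots are 203 and 624.

203, 624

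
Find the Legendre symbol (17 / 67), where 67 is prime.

Euler's criterion: (17/67) ≡ 17^33 (mod 67).
17^2 ≡ 21 (mod 67)
17^4 ≡ 39 (mod 67)
17^8 ≡ 47 (mod 67)
17^16 ≡ 65 (mod 67)
17^32 ≡ 4 (mod 67)
17^33 = 17^(32+1) ≡ 1 (mod 67).
Result is 1, so (17/67) = 1.

1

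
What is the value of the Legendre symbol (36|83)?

Pull out 2^2: since 83 ≡ 3 (mod 8), (2/83) = -1, so (2/83)^2 = +1.
Reciprocity: 9 ≡ 1 and 83 ≡ 3 (mod 4), so (9/83) = +(83/9).
Reduce top mod 9: now compute (2/9).
Pull out 2: since 9 ≡ 1 (mod 8), (2/9) = +1.
Reached (1/9) = 1. Collecting the sign flips along the way, the symbol is +1.

1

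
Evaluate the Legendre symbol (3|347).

Reciprocity: 3 ≡ 3 and 347 ≡ 3 (mod 4), so (3/347) = −(347/3).
Reduce top mod 3: now compute (2/3).
Pull out 2: since 3 ≡ 3 (mod 8), (2/3) = -1.
Reached (1/3) = 1. Collecting the sign flips along the way, the symbol is +1.

1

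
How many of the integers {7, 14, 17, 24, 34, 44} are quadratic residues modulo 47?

5

(7/47) = +1 → QR.
(14/47) = +1 → QR.
(17/47) = +1 → QR.
(24/47) = +1 → QR.
(34/47) = +1 → QR.
(44/47) = -1 → non-residue.
Total quadratic residues among the 6: 5.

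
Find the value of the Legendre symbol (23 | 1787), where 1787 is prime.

Reciprocity: 23 ≡ 3 and 1787 ≡ 3 (mod 4), so (23/1787) = −(1787/23).
Reduce top mod 23: now compute (16/23).
Pull out 2^4: since 23 ≡ 7 (mod 8), (2/23) = +1, so (2/23)^4 = +1.
Reached (1/23) = 1. Collecting the sign flips along the way, the symbol is -1.

-1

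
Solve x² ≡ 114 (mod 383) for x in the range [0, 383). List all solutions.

74, 309

Since 383 ≡ 3 (mod 4), a square root of 114 is 114^((383+1)/4) = 114^96 mod 383.
Repeated squaring: 114^2≡357, 114^4≡293, 114^8≡57, 114^16≡185, 114^32≡138, 114^64≡277 (mod 383).
114^96 = 114^(64+32) ≡ 309 (mod 383).
Check: 309² = 95481 ≡ 114 (mod 383). The two roots are 74 and 309.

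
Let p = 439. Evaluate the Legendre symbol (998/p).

Euler's criterion: (998/439) ≡ 120^219 (mod 439).
120^2 ≡ 352 (mod 439)
120^4 ≡ 106 (mod 439)
120^8 ≡ 261 (mod 439)
120^16 ≡ 76 (mod 439)
120^32 ≡ 69 (mod 439)
120^64 ≡ 371 (mod 439)
120^128 ≡ 234 (mod 439)
120^219 = 120^(128+64+16+8+2+1) ≡ 438 (mod 439).
Result is 438 ≡ −1, so (998/439) = −1.

-1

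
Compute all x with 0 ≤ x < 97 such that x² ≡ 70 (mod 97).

19, 78

97 ≡ 1 (mod 4), so we find a root by search.
Trying successive values, 19² = 361 ≡ 70 (mod 97). The other root is 97 − 19 = 78.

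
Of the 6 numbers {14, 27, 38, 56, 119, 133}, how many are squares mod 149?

(14/149) = -1 → non-residue.
(27/149) = -1 → non-residue.
(38/149) = -1 → non-residue.
(56/149) = -1 → non-residue.
(119/149) = +1 → QR.
(133/149) = +1 → QR.
Total quadratic residues among the 6: 2.

2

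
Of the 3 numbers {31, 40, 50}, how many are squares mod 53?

1

(31/53) = -1 → non-residue.
(40/53) = +1 → QR.
(50/53) = -1 → non-residue.
Total quadratic residues among the 3: 1.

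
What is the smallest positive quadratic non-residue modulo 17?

(2/17) = +1, so 2 is a residue.
(3/17) = −1, so 3 is the smallest positive non-residue mod 17.

3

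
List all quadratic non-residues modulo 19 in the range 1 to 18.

Square k = 1,…,9 (k and 19−k give the same square):
1²=1, 2²=4, 3²=9, 4²=16, 5²≡6, 6²≡17, 7²≡11, 8²≡7, 9²≡5 (mod 19).
The residues are {1, 4, 5, 6, 7, 9, 11, 16, 17}; the non-residues are the remaining 9 nonzero classes.

2, 3, 8, 10, 12, 13, 14, 15, 18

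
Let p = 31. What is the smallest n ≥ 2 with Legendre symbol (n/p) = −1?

(2/31) = +1, so 2 is a residue.
(3/31) = −1, so 3 is the smallest positive non-residue mod 31.

3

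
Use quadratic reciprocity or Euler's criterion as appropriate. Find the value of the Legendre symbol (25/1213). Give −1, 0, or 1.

1

Reciprocity: 25 ≡ 1 and 1213 ≡ 1 (mod 4), so (25/1213) = +(1213/25).
Reduce top mod 25: now compute (13/25).
Reciprocity: 13 ≡ 1 and 25 ≡ 1 (mod 4), so (13/25) = +(25/13).
Reduce top mod 13: now compute (12/13).
Pull out 2^2: since 13 ≡ 5 (mod 8), (2/13) = -1, so (2/13)^2 = +1.
Reciprocity: 3 ≡ 3 and 13 ≡ 1 (mod 4), so (3/13) = +(13/3).
Reduce top mod 3: now compute (1/3).
Reached (1/3) = 1. Collecting the sign flips along the way, the symbol is +1.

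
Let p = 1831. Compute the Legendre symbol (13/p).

-1

Reciprocity: 13 ≡ 1 and 1831 ≡ 3 (mod 4), so (13/1831) = +(1831/13).
Reduce top mod 13: now compute (11/13).
Reciprocity: 11 ≡ 3 and 13 ≡ 1 (mod 4), so (11/13) = +(13/11).
Reduce top mod 11: now compute (2/11).
Pull out 2: since 11 ≡ 3 (mod 8), (2/11) = -1.
Reached (1/11) = 1. Collecting the sign flips along the way, the symbol is -1.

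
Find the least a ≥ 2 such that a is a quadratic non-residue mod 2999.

17

(2/2999) = +1, so 2 is a residue.
(3/2999) = +1, so 3 is a residue.
(4/2999) = +1, so 4 is a residue.
(5/2999) = +1, so 5 is a residue.
(6/2999) = +1, so 6 is a residue.
(7/2999) = +1, so 7 is a residue.
(8/2999) = +1, so 8 is a residue.
(9/2999) = +1, so 9 is a residue.
(10/2999) = +1, so 10 is a residue.
(11/2999) = +1, so 11 is a residue.
(12/2999) = +1, so 12 is a residue.
(13/2999) = +1, so 13 is a residue.
(14/2999) = +1, so 14 is a residue.
(15/2999) = +1, so 15 is a residue.
(16/2999) = +1, so 16 is a residue.
(17/2999) = −1, so 17 is the smallest positive non-residue mod 2999.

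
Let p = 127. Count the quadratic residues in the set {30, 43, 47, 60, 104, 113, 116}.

5

(30/127) = +1 → QR.
(43/127) = -1 → non-residue.
(47/127) = +1 → QR.
(60/127) = +1 → QR.
(104/127) = +1 → QR.
(113/127) = +1 → QR.
(116/127) = -1 → non-residue.
Total quadratic residues among the 7: 5.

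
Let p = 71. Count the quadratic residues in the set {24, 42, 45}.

(24/71) = +1 → QR.
(42/71) = -1 → non-residue.
(45/71) = +1 → QR.
Total quadratic residues among the 3: 2.

2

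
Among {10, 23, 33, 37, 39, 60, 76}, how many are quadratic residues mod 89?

(10/89) = +1 → QR.
(23/89) = -1 → non-residue.
(33/89) = -1 → non-residue.
(37/89) = -1 → non-residue.
(39/89) = +1 → QR.
(60/89) = -1 → non-residue.
(76/89) = -1 → non-residue.
Total quadratic residues among the 7: 2.

2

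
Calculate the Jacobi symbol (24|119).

1

Pull out 2^3: since 119 ≡ 7 (mod 8), (2/119) = +1, so (2/119)^3 = +1.
Reciprocity: 3 ≡ 3 and 119 ≡ 3 (mod 4), so (3/119) = −(119/3).
Reduce top mod 3: now compute (2/3).
Pull out 2: since 3 ≡ 3 (mod 8), (2/3) = -1.
Reached (1/3) = 1. Collecting the sign flips along the way, the symbol is +1.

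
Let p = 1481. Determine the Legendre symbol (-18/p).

1

First reduce: -18 ≡ 1463 (mod 1481).
Reciprocity: 1463 ≡ 3 and 1481 ≡ 1 (mod 4), so (1463/1481) = +(1481/1463).
Reduce top mod 1463: now compute (18/1463).
Pull out 2: since 1463 ≡ 7 (mod 8), (2/1463) = +1.
Reciprocity: 9 ≡ 1 and 1463 ≡ 3 (mod 4), so (9/1463) = +(1463/9).
Reduce top mod 9: now compute (5/9).
Reciprocity: 5 ≡ 1 and 9 ≡ 1 (mod 4), so (5/9) = +(9/5).
Reduce top mod 5: now compute (4/5).
Pull out 2^2: since 5 ≡ 5 (mod 8), (2/5) = -1, so (2/5)^2 = +1.
Reached (1/5) = 1. Collecting the sign flips along the way, the symbol is +1.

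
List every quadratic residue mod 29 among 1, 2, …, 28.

1,4,5,6,7,9,13,16,20,22,23,24,25,28

Square k = 1,…,14 (k and 29−k give the same square):
1²=1, 2²=4, 3²=9, 4²=16, 5²=25, 6²≡7, 7²≡20, 8²≡6, 9²≡23, 10²≡13, 11²≡5, 12²≡28, 13²≡24, 14²≡22 (mod 29).
So the quadratic residues mod 29 are {1, 4, 5, 6, 7, 9, 13, 16, 20, 22, 23, 24, 25, 28}.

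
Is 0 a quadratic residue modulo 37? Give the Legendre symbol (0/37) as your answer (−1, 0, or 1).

Top reduces to 0: gcd > 1, so the symbol is 0.

0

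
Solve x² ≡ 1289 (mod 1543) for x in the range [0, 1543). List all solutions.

589, 954

Since 1543 ≡ 3 (mod 4), a square root of 1289 is 1289^((1543+1)/4) = 1289^386 mod 1543.
Repeated squaring: 1289^2≡1253, 1289^4≡778, 1289^8≡428, 1289^16≡1110, 1289^32≡786, 1289^64≡596, 1289^128≡326, 1289^256≡1352 (mod 1543).
1289^386 = 1289^(256+128+2) ≡ 954 (mod 1543).
Check: 954² = 910116 ≡ 1289 (mod 1543). The two roots are 589 and 954.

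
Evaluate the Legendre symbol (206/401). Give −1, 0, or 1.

1

Euler's criterion: (206/401) ≡ 206^200 (mod 401).
206^2 ≡ 331 (mod 401)
206^4 ≡ 88 (mod 401)
206^8 ≡ 125 (mod 401)
206^16 ≡ 387 (mod 401)
206^32 ≡ 196 (mod 401)
206^64 ≡ 321 (mod 401)
206^128 ≡ 385 (mod 401)
206^200 = 206^(128+64+8) ≡ 1 (mod 401).
Result is 1, so (206/401) = 1.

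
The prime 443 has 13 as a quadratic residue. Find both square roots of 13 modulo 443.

73, 370

Since 443 ≡ 3 (mod 4), a square root of 13 is 13^((443+1)/4) = 13^111 mod 443.
Repeated squaring: 13^2≡169, 13^4≡209, 13^8≡267, 13^16≡409, 13^32≡270, 13^64≡248 (mod 443).
13^111 = 13^(64+32+8+4+2+1) ≡ 370 (mod 443).
Check: 370² = 136900 ≡ 13 (mod 443). The two roots are 73 and 370.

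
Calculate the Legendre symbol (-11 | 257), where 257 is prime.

1

Euler's criterion: (-11/257) ≡ 246^128 (mod 257).
246^2 ≡ 121 (mod 257)
246^4 ≡ 249 (mod 257)
246^8 ≡ 64 (mod 257)
246^16 ≡ 241 (mod 257)
246^32 ≡ 256 (mod 257)
246^64 ≡ 1 (mod 257)
246^128 ≡ 1 (mod 257)
246^128 = 246^(128) ≡ 1 (mod 257).
Result is 1, so (-11/257) = 1.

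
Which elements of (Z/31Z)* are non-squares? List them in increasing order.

Square k = 1,…,15 (k and 31−k give the same square):
1²=1, 2²=4, 3²=9, 4²=16, 5²=25, 6²≡5, 7²≡18, 8²≡2, 9²≡19, 10²≡7, 11²≡28, 12²≡20, 13²≡14, 14²≡10, 15²≡8 (mod 31).
The residues are {1, 2, 4, 5, 7, 8, 9, 10, 14, 16, 18, 19, 20, 25, 28}; the non-residues are the remaining 15 nonzero classes.

3,6,11,12,13,15,17,21,22,23,24,26,27,29,30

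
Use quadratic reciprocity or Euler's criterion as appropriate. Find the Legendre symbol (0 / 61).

0

Top reduces to 0: gcd > 1, so the symbol is 0.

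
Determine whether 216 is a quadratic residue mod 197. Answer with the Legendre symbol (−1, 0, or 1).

First reduce: 216 ≡ 19 (mod 197).
Reciprocity: 19 ≡ 3 and 197 ≡ 1 (mod 4), so (19/197) = +(197/19).
Reduce top mod 19: now compute (7/19).
Reciprocity: 7 ≡ 3 and 19 ≡ 3 (mod 4), so (7/19) = −(19/7).
Reduce top mod 7: now compute (5/7).
Reciprocity: 5 ≡ 1 and 7 ≡ 3 (mod 4), so (5/7) = +(7/5).
Reduce top mod 5: now compute (2/5).
Pull out 2: since 5 ≡ 5 (mod 8), (2/5) = -1.
Reached (1/5) = 1. Collecting the sign flips along the way, the symbol is +1.

1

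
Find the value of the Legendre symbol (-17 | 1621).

-1

First reduce: -17 ≡ 1604 (mod 1621).
Pull out 2^2: since 1621 ≡ 5 (mod 8), (2/1621) = -1, so (2/1621)^2 = +1.
Reciprocity: 401 ≡ 1 and 1621 ≡ 1 (mod 4), so (401/1621) = +(1621/401).
Reduce top mod 401: now compute (17/401).
Reciprocity: 17 ≡ 1 and 401 ≡ 1 (mod 4), so (17/401) = +(401/17).
Reduce top mod 17: now compute (10/17).
Pull out 2: since 17 ≡ 1 (mod 8), (2/17) = +1.
Reciprocity: 5 ≡ 1 and 17 ≡ 1 (mod 4), so (5/17) = +(17/5).
Reduce top mod 5: now compute (2/5).
Pull out 2: since 5 ≡ 5 (mod 8), (2/5) = -1.
Reached (1/5) = 1. Collecting the sign flips along the way, the symbol is -1.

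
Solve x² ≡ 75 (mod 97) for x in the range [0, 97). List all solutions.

97 ≡ 1 (mod 4), so we find a root by search.
Trying successive values, 47² = 2209 ≡ 75 (mod 97). The other root is 97 − 47 = 50.

47, 50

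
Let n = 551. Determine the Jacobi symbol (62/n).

1

Pull out 2: since 551 ≡ 7 (mod 8), (2/551) = +1.
Reciprocity: 31 ≡ 3 and 551 ≡ 3 (mod 4), so (31/551) = −(551/31).
Reduce top mod 31: now compute (24/31).
Pull out 2^3: since 31 ≡ 7 (mod 8), (2/31) = +1, so (2/31)^3 = +1.
Reciprocity: 3 ≡ 3 and 31 ≡ 3 (mod 4), so (3/31) = −(31/3).
Reduce top mod 3: now compute (1/3).
Reached (1/3) = 1. Collecting the sign flips along the way, the symbol is +1.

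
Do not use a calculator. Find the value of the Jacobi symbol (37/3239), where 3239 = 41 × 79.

Reciprocity: 37 ≡ 1 and 3239 ≡ 3 (mod 4), so (37/3239) = +(3239/37).
Reduce top mod 37: now compute (20/37).
Pull out 2^2: since 37 ≡ 5 (mod 8), (2/37) = -1, so (2/37)^2 = +1.
Reciprocity: 5 ≡ 1 and 37 ≡ 1 (mod 4), so (5/37) = +(37/5).
Reduce top mod 5: now compute (2/5).
Pull out 2: since 5 ≡ 5 (mod 8), (2/5) = -1.
Reached (1/5) = 1. Collecting the sign flips along the way, the symbol is -1.

-1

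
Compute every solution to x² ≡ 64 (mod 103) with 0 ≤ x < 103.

Since 103 ≡ 3 (mod 4), a square root of 64 is 64^((103+1)/4) = 64^26 mod 103.
Repeated squaring: 64^2≡79, 64^4≡61, 64^8≡13, 64^16≡66 (mod 103).
64^26 = 64^(16+8+2) ≡ 8 (mod 103).
Check: 8² = 64 ≡ 64 (mod 103). The two roots are 8 and 95.

8, 95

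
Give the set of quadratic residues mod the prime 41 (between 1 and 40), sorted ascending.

1,2,4,5,8,9,10,16,18,20,21,23,25,31,32,33,36,37,39,40

Square k = 1,…,20 (k and 41−k give the same square):
1²=1, 2²=4, 3²=9, 4²=16, 5²=25, 6²=36, 7²≡8, 8²≡23, 9²≡40, 10²≡18, 11²≡39, 12²≡21, 13²≡5, 14²≡32, 15²≡20, 16²≡10, 17²≡2, 18²≡37, 19²≡33, 20²≡31 (mod 41).
So the quadratic residues mod 41 are {1, 2, 4, 5, 8, 9, 10, 16, 18, 20, 21, 23, 25, 31, 32, 33, 36, 37, 39, 40}.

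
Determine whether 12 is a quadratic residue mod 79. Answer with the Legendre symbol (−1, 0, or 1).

-1

Pull out 2^2: since 79 ≡ 7 (mod 8), (2/79) = +1, so (2/79)^2 = +1.
Reciprocity: 3 ≡ 3 and 79 ≡ 3 (mod 4), so (3/79) = −(79/3).
Reduce top mod 3: now compute (1/3).
Reached (1/3) = 1. Collecting the sign flips along the way, the symbol is -1.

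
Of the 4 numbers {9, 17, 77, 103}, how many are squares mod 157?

(9/157) = +1 → QR.
(17/157) = +1 → QR.
(77/157) = -1 → non-residue.
(103/157) = -1 → non-residue.
Total quadratic residues among the 4: 2.

2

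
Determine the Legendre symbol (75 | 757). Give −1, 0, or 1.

1

Euler's criterion: (75/757) ≡ 75^378 (mod 757).
75^2 ≡ 326 (mod 757)
75^4 ≡ 296 (mod 757)
75^8 ≡ 561 (mod 757)
75^16 ≡ 566 (mod 757)
75^32 ≡ 145 (mod 757)
75^64 ≡ 586 (mod 757)
75^128 ≡ 475 (mod 757)
75^256 ≡ 39 (mod 757)
75^378 = 75^(256+64+32+16+8+2) ≡ 1 (mod 757).
Result is 1, so (75/757) = 1.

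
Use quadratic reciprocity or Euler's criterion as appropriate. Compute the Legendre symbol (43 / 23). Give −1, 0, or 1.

First reduce: 43 ≡ 20 (mod 23).
Pull out 2^2: since 23 ≡ 7 (mod 8), (2/23) = +1, so (2/23)^2 = +1.
Reciprocity: 5 ≡ 1 and 23 ≡ 3 (mod 4), so (5/23) = +(23/5).
Reduce top mod 5: now compute (3/5).
Reciprocity: 3 ≡ 3 and 5 ≡ 1 (mod 4), so (3/5) = +(5/3).
Reduce top mod 3: now compute (2/3).
Pull out 2: since 3 ≡ 3 (mod 8), (2/3) = -1.
Reached (1/3) = 1. Collecting the sign flips along the way, the symbol is -1.

-1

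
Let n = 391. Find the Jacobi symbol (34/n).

0

Pull out 2: since 391 ≡ 7 (mod 8), (2/391) = +1.
Reciprocity: 17 ≡ 1 and 391 ≡ 3 (mod 4), so (17/391) = +(391/17).
Reduce top mod 17: now compute (0/17).
Top reduces to 0: gcd > 1, so the symbol is 0.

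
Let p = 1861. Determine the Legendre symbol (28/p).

-1

Pull out 2^2: since 1861 ≡ 5 (mod 8), (2/1861) = -1, so (2/1861)^2 = +1.
Reciprocity: 7 ≡ 3 and 1861 ≡ 1 (mod 4), so (7/1861) = +(1861/7).
Reduce top mod 7: now compute (6/7).
Pull out 2: since 7 ≡ 7 (mod 8), (2/7) = +1.
Reciprocity: 3 ≡ 3 and 7 ≡ 3 (mod 4), so (3/7) = −(7/3).
Reduce top mod 3: now compute (1/3).
Reached (1/3) = 1. Collecting the sign flips along the way, the symbol is -1.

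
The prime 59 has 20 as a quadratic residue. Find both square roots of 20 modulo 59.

Since 59 ≡ 3 (mod 4), a square root of 20 is 20^((59+1)/4) = 20^15 mod 59.
Repeated squaring: 20^2≡46, 20^4≡51, 20^8≡5 (mod 59).
20^15 = 20^(8+4+2+1) ≡ 16 (mod 59).
Check: 16² = 256 ≡ 20 (mod 59). The two roots are 16 and 43.

16, 43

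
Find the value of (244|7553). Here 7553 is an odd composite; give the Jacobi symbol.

Pull out 2^2: since 7553 ≡ 1 (mod 8), (2/7553) = +1, so (2/7553)^2 = +1.
Reciprocity: 61 ≡ 1 and 7553 ≡ 1 (mod 4), so (61/7553) = +(7553/61).
Reduce top mod 61: now compute (50/61).
Pull out 2: since 61 ≡ 5 (mod 8), (2/61) = -1.
Reciprocity: 25 ≡ 1 and 61 ≡ 1 (mod 4), so (25/61) = +(61/25).
Reduce top mod 25: now compute (11/25).
Reciprocity: 11 ≡ 3 and 25 ≡ 1 (mod 4), so (11/25) = +(25/11).
Reduce top mod 11: now compute (3/11).
Reciprocity: 3 ≡ 3 and 11 ≡ 3 (mod 4), so (3/11) = −(11/3).
Reduce top mod 3: now compute (2/3).
Pull out 2: since 3 ≡ 3 (mod 8), (2/3) = -1.
Reached (1/3) = 1. Collecting the sign flips along the way, the symbol is -1.

-1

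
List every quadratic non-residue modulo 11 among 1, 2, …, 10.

2, 6, 7, 8, 10

Square k = 1,…,5 (k and 11−k give the same square):
1²=1, 2²=4, 3²=9, 4²≡5, 5²≡3 (mod 11).
The residues are {1, 3, 4, 5, 9}; the non-residues are the remaining 5 nonzero classes.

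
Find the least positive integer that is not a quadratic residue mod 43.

2

(2/43) = −1, so 2 is the smallest positive non-residue mod 43.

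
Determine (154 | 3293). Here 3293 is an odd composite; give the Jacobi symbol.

Pull out 2: since 3293 ≡ 5 (mod 8), (2/3293) = -1.
Reciprocity: 77 ≡ 1 and 3293 ≡ 1 (mod 4), so (77/3293) = +(3293/77).
Reduce top mod 77: now compute (59/77).
Reciprocity: 59 ≡ 3 and 77 ≡ 1 (mod 4), so (59/77) = +(77/59).
Reduce top mod 59: now compute (18/59).
Pull out 2: since 59 ≡ 3 (mod 8), (2/59) = -1.
Reciprocity: 9 ≡ 1 and 59 ≡ 3 (mod 4), so (9/59) = +(59/9).
Reduce top mod 9: now compute (5/9).
Reciprocity: 5 ≡ 1 and 9 ≡ 1 (mod 4), so (5/9) = +(9/5).
Reduce top mod 5: now compute (4/5).
Pull out 2^2: since 5 ≡ 5 (mod 8), (2/5) = -1, so (2/5)^2 = +1.
Reached (1/5) = 1. Collecting the sign flips along the way, the symbol is +1.

1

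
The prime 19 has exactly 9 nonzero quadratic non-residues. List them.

2,3,8,10,12,13,14,15,18

Square k = 1,…,9 (k and 19−k give the same square):
1²=1, 2²=4, 3²=9, 4²=16, 5²≡6, 6²≡17, 7²≡11, 8²≡7, 9²≡5 (mod 19).
The residues are {1, 4, 5, 6, 7, 9, 11, 16, 17}; the non-residues are the remaining 9 nonzero classes.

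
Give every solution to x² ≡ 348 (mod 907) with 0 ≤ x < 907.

Since 907 ≡ 3 (mod 4), a square root of 348 is 348^((907+1)/4) = 348^227 mod 907.
Repeated squaring: 348^2≡473, 348^4≡607, 348^8≡207, 348^16≡220, 348^32≡329, 348^64≡308, 348^128≡536 (mod 907).
348^227 = 348^(128+64+32+2+1) ≡ 189 (mod 907).
Check: 189² = 35721 ≡ 348 (mod 907). The two roots are 189 and 718.

189, 718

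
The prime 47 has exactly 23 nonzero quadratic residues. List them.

Square k = 1,…,23 (k and 47−k give the same square):
1²=1, 2²=4, 3²=9, 4²=16, 5²=25, 6²=36, 7²≡2, 8²≡17, 9²≡34, 10²≡6, 11²≡27, 12²≡3, 13²≡28, 14²≡8, 15²≡37, 16²≡21, 17²≡7, 18²≡42, 19²≡32, 20²≡24, 21²≡18, 22²≡14, 23²≡12 (mod 47).
So the quadratic residues mod 47 are {1, 2, 3, 4, 6, 7, 8, 9, 12, 14, 16, 17, 18, 21, 24, 25, 27, 28, 32, 34, 36, 37, 42}.

1,2,3,4,6,7,8,9,12,14,16,17,18,21,24,25,27,28,32,34,36,37,42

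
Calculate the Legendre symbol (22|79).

1

Pull out 2: since 79 ≡ 7 (mod 8), (2/79) = +1.
Reciprocity: 11 ≡ 3 and 79 ≡ 3 (mod 4), so (11/79) = −(79/11).
Reduce top mod 11: now compute (2/11).
Pull out 2: since 11 ≡ 3 (mod 8), (2/11) = -1.
Reached (1/11) = 1. Collecting the sign flips along the way, the symbol is +1.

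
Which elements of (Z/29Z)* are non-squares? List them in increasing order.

Square k = 1,…,14 (k and 29−k give the same square):
1²=1, 2²=4, 3²=9, 4²=16, 5²=25, 6²≡7, 7²≡20, 8²≡6, 9²≡23, 10²≡13, 11²≡5, 12²≡28, 13²≡24, 14²≡22 (mod 29).
The residues are {1, 4, 5, 6, 7, 9, 13, 16, 20, 22, 23, 24, 25, 28}; the non-residues are the remaining 14 nonzero classes.

2 3 8 10 11 12 14 15 17 18 19 21 26 27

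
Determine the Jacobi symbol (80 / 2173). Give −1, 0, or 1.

-1

Pull out 2^4: since 2173 ≡ 5 (mod 8), (2/2173) = -1, so (2/2173)^4 = +1.
Reciprocity: 5 ≡ 1 and 2173 ≡ 1 (mod 4), so (5/2173) = +(2173/5).
Reduce top mod 5: now compute (3/5).
Reciprocity: 3 ≡ 3 and 5 ≡ 1 (mod 4), so (3/5) = +(5/3).
Reduce top mod 3: now compute (2/3).
Pull out 2: since 3 ≡ 3 (mod 8), (2/3) = -1.
Reached (1/3) = 1. Collecting the sign flips along the way, the symbol is -1.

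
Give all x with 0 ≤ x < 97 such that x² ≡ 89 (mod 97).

97 ≡ 1 (mod 4), so we find a root by search.
Trying successive values, 34² = 1156 ≡ 89 (mod 97). The other root is 97 − 34 = 63.

34, 63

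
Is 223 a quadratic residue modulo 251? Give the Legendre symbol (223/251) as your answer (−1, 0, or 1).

-1

Reciprocity: 223 ≡ 3 and 251 ≡ 3 (mod 4), so (223/251) = −(251/223).
Reduce top mod 223: now compute (28/223).
Pull out 2^2: since 223 ≡ 7 (mod 8), (2/223) = +1, so (2/223)^2 = +1.
Reciprocity: 7 ≡ 3 and 223 ≡ 3 (mod 4), so (7/223) = −(223/7).
Reduce top mod 7: now compute (6/7).
Pull out 2: since 7 ≡ 7 (mod 8), (2/7) = +1.
Reciprocity: 3 ≡ 3 and 7 ≡ 3 (mod 4), so (3/7) = −(7/3).
Reduce top mod 3: now compute (1/3).
Reached (1/3) = 1. Collecting the sign flips along the way, the symbol is -1.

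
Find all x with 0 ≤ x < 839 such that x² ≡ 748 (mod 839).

104, 735

Since 839 ≡ 3 (mod 4), a square root of 748 is 748^((839+1)/4) = 748^210 mod 839.
Repeated squaring: 748^2≡730, 748^4≡135, 748^8≡606, 748^16≡593, 748^32≡108, 748^64≡757, 748^128≡12 (mod 839).
748^210 = 748^(128+64+16+2) ≡ 735 (mod 839).
Check: 735² = 540225 ≡ 748 (mod 839). The two roots are 104 and 735.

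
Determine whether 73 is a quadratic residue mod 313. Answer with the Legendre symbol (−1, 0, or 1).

Reciprocity: 73 ≡ 1 and 313 ≡ 1 (mod 4), so (73/313) = +(313/73).
Reduce top mod 73: now compute (21/73).
Reciprocity: 21 ≡ 1 and 73 ≡ 1 (mod 4), so (21/73) = +(73/21).
Reduce top mod 21: now compute (10/21).
Pull out 2: since 21 ≡ 5 (mod 8), (2/21) = -1.
Reciprocity: 5 ≡ 1 and 21 ≡ 1 (mod 4), so (5/21) = +(21/5).
Reduce top mod 5: now compute (1/5).
Reached (1/5) = 1. Collecting the sign flips along the way, the symbol is -1.

-1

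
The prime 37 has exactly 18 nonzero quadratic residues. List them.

Square k = 1,…,18 (k and 37−k give the same square):
1²=1, 2²=4, 3²=9, 4²=16, 5²=25, 6²=36, 7²≡12, 8²≡27, 9²≡7, 10²≡26, 11²≡10, 12²≡33, 13²≡21, 14²≡11, 15²≡3, 16²≡34, 17²≡30, 18²≡28 (mod 37).
So the quadratic residues mod 37 are {1, 3, 4, 7, 9, 10, 11, 12, 16, 21, 25, 26, 27, 28, 30, 33, 34, 36}.

1 3 4 7 9 10 11 12 16 21 25 26 27 28 30 33 34 36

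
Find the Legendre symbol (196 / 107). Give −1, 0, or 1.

1

First reduce: 196 ≡ 89 (mod 107).
Reciprocity: 89 ≡ 1 and 107 ≡ 3 (mod 4), so (89/107) = +(107/89).
Reduce top mod 89: now compute (18/89).
Pull out 2: since 89 ≡ 1 (mod 8), (2/89) = +1.
Reciprocity: 9 ≡ 1 and 89 ≡ 1 (mod 4), so (9/89) = +(89/9).
Reduce top mod 9: now compute (8/9).
Pull out 2^3: since 9 ≡ 1 (mod 8), (2/9) = +1, so (2/9)^3 = +1.
Reached (1/9) = 1. Collecting the sign flips along the way, the symbol is +1.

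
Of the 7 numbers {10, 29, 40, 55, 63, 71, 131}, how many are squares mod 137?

1

(10/137) = -1 → non-residue.
(29/137) = -1 → non-residue.
(40/137) = -1 → non-residue.
(55/137) = -1 → non-residue.
(63/137) = +1 → QR.
(71/137) = -1 → non-residue.
(131/137) = -1 → non-residue.
Total quadratic residues among the 7: 1.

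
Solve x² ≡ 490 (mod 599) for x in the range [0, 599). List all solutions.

33, 566

Since 599 ≡ 3 (mod 4), a square root of 490 is 490^((599+1)/4) = 490^150 mod 599.
Repeated squaring: 490^2≡500, 490^4≡217, 490^8≡367, 490^16≡513, 490^32≡208, 490^64≡136, 490^128≡526 (mod 599).
490^150 = 490^(128+16+4+2) ≡ 566 (mod 599).
Check: 566² = 320356 ≡ 490 (mod 599). The two roots are 33 and 566.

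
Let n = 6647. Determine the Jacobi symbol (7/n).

-1

Reciprocity: 7 ≡ 3 and 6647 ≡ 3 (mod 4), so (7/6647) = −(6647/7).
Reduce top mod 7: now compute (4/7).
Pull out 2^2: since 7 ≡ 7 (mod 8), (2/7) = +1, so (2/7)^2 = +1.
Reached (1/7) = 1. Collecting the sign flips along the way, the symbol is -1.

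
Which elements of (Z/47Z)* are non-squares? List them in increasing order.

5,10,11,13,15,19,20,22,23,26,29,30,31,33,35,38,39,40,41,43,44,45,46

Square k = 1,…,23 (k and 47−k give the same square):
1²=1, 2²=4, 3²=9, 4²=16, 5²=25, 6²=36, 7²≡2, 8²≡17, 9²≡34, 10²≡6, 11²≡27, 12²≡3, 13²≡28, 14²≡8, 15²≡37, 16²≡21, 17²≡7, 18²≡42, 19²≡32, 20²≡24, 21²≡18, 22²≡14, 23²≡12 (mod 47).
The residues are {1, 2, 3, 4, 6, 7, 8, 9, 12, 14, 16, 17, 18, 21, 24, 25, 27, 28, 32, 34, 36, 37, 42}; the non-residues are the remaining 23 nonzero classes.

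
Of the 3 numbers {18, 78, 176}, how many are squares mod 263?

3

(18/263) = +1 → QR.
(78/263) = +1 → QR.
(176/263) = +1 → QR.
Total quadratic residues among the 3: 3.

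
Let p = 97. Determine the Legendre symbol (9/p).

1

Reciprocity: 9 ≡ 1 and 97 ≡ 1 (mod 4), so (9/97) = +(97/9).
Reduce top mod 9: now compute (7/9).
Reciprocity: 7 ≡ 3 and 9 ≡ 1 (mod 4), so (7/9) = +(9/7).
Reduce top mod 7: now compute (2/7).
Pull out 2: since 7 ≡ 7 (mod 8), (2/7) = +1.
Reached (1/7) = 1. Collecting the sign flips along the way, the symbol is +1.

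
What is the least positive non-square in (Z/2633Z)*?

3

(2/2633) = +1, so 2 is a residue.
(3/2633) = −1, so 3 is the smallest positive non-residue mod 2633.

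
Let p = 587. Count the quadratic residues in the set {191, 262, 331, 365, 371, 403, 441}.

4

(191/587) = +1 → QR.
(262/587) = +1 → QR.
(331/587) = -1 → non-residue.
(365/587) = -1 → non-residue.
(371/587) = +1 → QR.
(403/587) = -1 → non-residue.
(441/587) = +1 → QR.
Total quadratic residues among the 7: 4.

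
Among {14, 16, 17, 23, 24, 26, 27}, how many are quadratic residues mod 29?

3

(14/29) = -1 → non-residue.
(16/29) = +1 → QR.
(17/29) = -1 → non-residue.
(23/29) = +1 → QR.
(24/29) = +1 → QR.
(26/29) = -1 → non-residue.
(27/29) = -1 → non-residue.
Total quadratic residues among the 7: 3.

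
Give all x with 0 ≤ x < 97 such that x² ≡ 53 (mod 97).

21, 76

97 ≡ 1 (mod 4), so we find a root by search.
Trying successive values, 21² = 441 ≡ 53 (mod 97). The other root is 97 − 21 = 76.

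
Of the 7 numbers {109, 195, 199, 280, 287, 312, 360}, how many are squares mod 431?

(109/431) = +1 → QR.
(195/431) = -1 → non-residue.
(199/431) = -1 → non-residue.
(280/431) = -1 → non-residue.
(287/431) = -1 → non-residue.
(312/431) = -1 → non-residue.
(360/431) = +1 → QR.
Total quadratic residues among the 7: 2.

2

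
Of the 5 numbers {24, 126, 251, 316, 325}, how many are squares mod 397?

(24/397) = -1 → non-residue.
(126/397) = +1 → QR.
(251/397) = -1 → non-residue.
(316/397) = +1 → QR.
(325/397) = -1 → non-residue.
Total quadratic residues among the 5: 2.

2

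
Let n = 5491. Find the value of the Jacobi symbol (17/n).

0

Reciprocity: 17 ≡ 1 and 5491 ≡ 3 (mod 4), so (17/5491) = +(5491/17).
Reduce top mod 17: now compute (0/17).
Top reduces to 0: gcd > 1, so the symbol is 0.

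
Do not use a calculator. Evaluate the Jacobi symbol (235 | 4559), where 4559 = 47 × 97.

0

Reciprocity: 235 ≡ 3 and 4559 ≡ 3 (mod 4), so (235/4559) = −(4559/235).
Reduce top mod 235: now compute (94/235).
Pull out 2: since 235 ≡ 3 (mod 8), (2/235) = -1.
Reciprocity: 47 ≡ 3 and 235 ≡ 3 (mod 4), so (47/235) = −(235/47).
Reduce top mod 47: now compute (0/47).
Top reduces to 0: gcd > 1, so the symbol is 0.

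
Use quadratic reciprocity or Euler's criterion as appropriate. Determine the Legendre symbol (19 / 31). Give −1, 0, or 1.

Euler's criterion: (19/31) ≡ 19^15 (mod 31).
19^2 ≡ 20 (mod 31)
19^4 ≡ 28 (mod 31)
19^8 ≡ 9 (mod 31)
19^15 = 19^(8+4+2+1) ≡ 1 (mod 31).
Result is 1, so (19/31) = 1.

1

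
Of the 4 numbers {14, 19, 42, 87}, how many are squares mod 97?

0

(14/97) = -1 → non-residue.
(19/97) = -1 → non-residue.
(42/97) = -1 → non-residue.
(87/97) = -1 → non-residue.
Total quadratic residues among the 4: 0.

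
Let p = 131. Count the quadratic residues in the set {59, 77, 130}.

2

(59/131) = +1 → QR.
(77/131) = +1 → QR.
(130/131) = -1 → non-residue.
Total quadratic residues among the 3: 2.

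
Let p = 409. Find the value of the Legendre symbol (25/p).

1

Euler's criterion: (25/409) ≡ 25^204 (mod 409).
25^2 ≡ 216 (mod 409)
25^4 ≡ 30 (mod 409)
25^8 ≡ 82 (mod 409)
25^16 ≡ 180 (mod 409)
25^32 ≡ 89 (mod 409)
25^64 ≡ 150 (mod 409)
25^128 ≡ 5 (mod 409)
25^204 = 25^(128+64+8+4) ≡ 1 (mod 409).
Result is 1, so (25/409) = 1.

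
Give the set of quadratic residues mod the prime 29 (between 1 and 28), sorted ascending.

Square k = 1,…,14 (k and 29−k give the same square):
1²=1, 2²=4, 3²=9, 4²=16, 5²=25, 6²≡7, 7²≡20, 8²≡6, 9²≡23, 10²≡13, 11²≡5, 12²≡28, 13²≡24, 14²≡22 (mod 29).
So the quadratic residues mod 29 are {1, 4, 5, 6, 7, 9, 13, 16, 20, 22, 23, 24, 25, 28}.

1, 4, 5, 6, 7, 9, 13, 16, 20, 22, 23, 24, 25, 28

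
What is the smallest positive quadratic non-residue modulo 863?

(2/863) = +1, so 2 is a residue.
(3/863) = +1, so 3 is a residue.
(4/863) = +1, so 4 is a residue.
(5/863) = −1, so 5 is the smallest positive non-residue mod 863.

5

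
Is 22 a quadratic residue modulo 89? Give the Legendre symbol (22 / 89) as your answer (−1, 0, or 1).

Euler's criterion: (22/89) ≡ 22^44 (mod 89).
22^2 ≡ 39 (mod 89)
22^4 ≡ 8 (mod 89)
22^8 ≡ 64 (mod 89)
22^16 ≡ 2 (mod 89)
22^32 ≡ 4 (mod 89)
22^44 = 22^(32+8+4) ≡ 1 (mod 89).
Result is 1, so (22/89) = 1.

1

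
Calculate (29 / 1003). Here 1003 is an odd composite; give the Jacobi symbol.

-1

Reciprocity: 29 ≡ 1 and 1003 ≡ 3 (mod 4), so (29/1003) = +(1003/29).
Reduce top mod 29: now compute (17/29).
Reciprocity: 17 ≡ 1 and 29 ≡ 1 (mod 4), so (17/29) = +(29/17).
Reduce top mod 17: now compute (12/17).
Pull out 2^2: since 17 ≡ 1 (mod 8), (2/17) = +1, so (2/17)^2 = +1.
Reciprocity: 3 ≡ 3 and 17 ≡ 1 (mod 4), so (3/17) = +(17/3).
Reduce top mod 3: now compute (2/3).
Pull out 2: since 3 ≡ 3 (mod 8), (2/3) = -1.
Reached (1/3) = 1. Collecting the sign flips along the way, the symbol is -1.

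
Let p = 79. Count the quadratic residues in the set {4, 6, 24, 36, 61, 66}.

(4/79) = +1 → QR.
(6/79) = -1 → non-residue.
(24/79) = -1 → non-residue.
(36/79) = +1 → QR.
(61/79) = -1 → non-residue.
(66/79) = -1 → non-residue.
Total quadratic residues among the 6: 2.

2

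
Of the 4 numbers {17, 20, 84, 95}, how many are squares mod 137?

(17/137) = +1 → QR.
(20/137) = -1 → non-residue.
(84/137) = -1 → non-residue.
(95/137) = -1 → non-residue.
Total quadratic residues among the 4: 1.

1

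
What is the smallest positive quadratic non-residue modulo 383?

5

(2/383) = +1, so 2 is a residue.
(3/383) = +1, so 3 is a residue.
(4/383) = +1, so 4 is a residue.
(5/383) = −1, so 5 is the smallest positive non-residue mod 383.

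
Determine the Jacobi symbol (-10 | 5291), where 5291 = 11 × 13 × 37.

First reduce: -10 ≡ 5281 (mod 5291).
Reciprocity: 5281 ≡ 1 and 5291 ≡ 3 (mod 4), so (5281/5291) = +(5291/5281).
Reduce top mod 5281: now compute (10/5281).
Pull out 2: since 5281 ≡ 1 (mod 8), (2/5281) = +1.
Reciprocity: 5 ≡ 1 and 5281 ≡ 1 (mod 4), so (5/5281) = +(5281/5).
Reduce top mod 5: now compute (1/5).
Reached (1/5) = 1. Collecting the sign flips along the way, the symbol is +1.

1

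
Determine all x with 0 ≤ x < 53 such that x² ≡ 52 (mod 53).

53 ≡ 1 (mod 4), so we find a root by search.
Trying successive values, 23² = 529 ≡ 52 (mod 53). The other root is 53 − 23 = 30.

23, 30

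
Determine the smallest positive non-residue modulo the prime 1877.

(2/1877) = −1, so 2 is the smallest positive non-residue mod 1877.

2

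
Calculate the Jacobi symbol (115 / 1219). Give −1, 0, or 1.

0

Reciprocity: 115 ≡ 3 and 1219 ≡ 3 (mod 4), so (115/1219) = −(1219/115).
Reduce top mod 115: now compute (69/115).
Reciprocity: 69 ≡ 1 and 115 ≡ 3 (mod 4), so (69/115) = +(115/69).
Reduce top mod 69: now compute (46/69).
Pull out 2: since 69 ≡ 5 (mod 8), (2/69) = -1.
Reciprocity: 23 ≡ 3 and 69 ≡ 1 (mod 4), so (23/69) = +(69/23).
Reduce top mod 23: now compute (0/23).
Top reduces to 0: gcd > 1, so the symbol is 0.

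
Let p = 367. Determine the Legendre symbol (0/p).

Top reduces to 0: gcd > 1, so the symbol is 0.

0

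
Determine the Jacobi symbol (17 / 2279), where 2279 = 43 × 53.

1

Reciprocity: 17 ≡ 1 and 2279 ≡ 3 (mod 4), so (17/2279) = +(2279/17).
Reduce top mod 17: now compute (1/17).
Reached (1/17) = 1. Collecting the sign flips along the way, the symbol is +1.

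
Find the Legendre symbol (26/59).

Euler's criterion: (26/59) ≡ 26^29 (mod 59).
26^2 ≡ 27 (mod 59)
26^4 ≡ 21 (mod 59)
26^8 ≡ 28 (mod 59)
26^16 ≡ 17 (mod 59)
26^29 = 26^(16+8+4+1) ≡ 1 (mod 59).
Result is 1, so (26/59) = 1.

1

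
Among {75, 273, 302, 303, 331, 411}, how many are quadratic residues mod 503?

2

(75/503) = +1 → QR.
(273/503) = +1 → QR.
(302/503) = -1 → non-residue.
(303/503) = -1 → non-residue.
(331/503) = -1 → non-residue.
(411/503) = -1 → non-residue.
Total quadratic residues among the 6: 2.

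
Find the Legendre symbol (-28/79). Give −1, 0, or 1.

1

First reduce: -28 ≡ 51 (mod 79).
Reciprocity: 51 ≡ 3 and 79 ≡ 3 (mod 4), so (51/79) = −(79/51).
Reduce top mod 51: now compute (28/51).
Pull out 2^2: since 51 ≡ 3 (mod 8), (2/51) = -1, so (2/51)^2 = +1.
Reciprocity: 7 ≡ 3 and 51 ≡ 3 (mod 4), so (7/51) = −(51/7).
Reduce top mod 7: now compute (2/7).
Pull out 2: since 7 ≡ 7 (mod 8), (2/7) = +1.
Reached (1/7) = 1. Collecting the sign flips along the way, the symbol is +1.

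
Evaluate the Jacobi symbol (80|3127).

Pull out 2^4: since 3127 ≡ 7 (mod 8), (2/3127) = +1, so (2/3127)^4 = +1.
Reciprocity: 5 ≡ 1 and 3127 ≡ 3 (mod 4), so (5/3127) = +(3127/5).
Reduce top mod 5: now compute (2/5).
Pull out 2: since 5 ≡ 5 (mod 8), (2/5) = -1.
Reached (1/5) = 1. Collecting the sign flips along the way, the symbol is -1.

-1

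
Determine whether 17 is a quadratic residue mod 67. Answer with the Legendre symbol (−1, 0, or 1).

Reciprocity: 17 ≡ 1 and 67 ≡ 3 (mod 4), so (17/67) = +(67/17).
Reduce top mod 17: now compute (16/17).
Pull out 2^4: since 17 ≡ 1 (mod 8), (2/17) = +1, so (2/17)^4 = +1.
Reached (1/17) = 1. Collecting the sign flips along the way, the symbol is +1.

1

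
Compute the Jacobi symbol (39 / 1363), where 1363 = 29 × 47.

Reciprocity: 39 ≡ 3 and 1363 ≡ 3 (mod 4), so (39/1363) = −(1363/39).
Reduce top mod 39: now compute (37/39).
Reciprocity: 37 ≡ 1 and 39 ≡ 3 (mod 4), so (37/39) = +(39/37).
Reduce top mod 37: now compute (2/37).
Pull out 2: since 37 ≡ 5 (mod 8), (2/37) = -1.
Reached (1/37) = 1. Collecting the sign flips along the way, the symbol is +1.

1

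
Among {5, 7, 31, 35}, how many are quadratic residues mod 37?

1

(5/37) = -1 → non-residue.
(7/37) = +1 → QR.
(31/37) = -1 → non-residue.
(35/37) = -1 → non-residue.
Total quadratic residues among the 4: 1.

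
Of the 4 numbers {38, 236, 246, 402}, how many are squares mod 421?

2

(38/421) = +1 → QR.
(236/421) = -1 → non-residue.
(246/421) = +1 → QR.
(402/421) = -1 → non-residue.
Total quadratic residues among the 4: 2.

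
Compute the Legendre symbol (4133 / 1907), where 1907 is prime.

First reduce: 4133 ≡ 319 (mod 1907).
Reciprocity: 319 ≡ 3 and 1907 ≡ 3 (mod 4), so (319/1907) = −(1907/319).
Reduce top mod 319: now compute (312/319).
Pull out 2^3: since 319 ≡ 7 (mod 8), (2/319) = +1, so (2/319)^3 = +1.
Reciprocity: 39 ≡ 3 and 319 ≡ 3 (mod 4), so (39/319) = −(319/39).
Reduce top mod 39: now compute (7/39).
Reciprocity: 7 ≡ 3 and 39 ≡ 3 (mod 4), so (7/39) = −(39/7).
Reduce top mod 7: now compute (4/7).
Pull out 2^2: since 7 ≡ 7 (mod 8), (2/7) = +1, so (2/7)^2 = +1.
Reached (1/7) = 1. Collecting the sign flips along the way, the symbol is -1.

-1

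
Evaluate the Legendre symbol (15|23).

Reciprocity: 15 ≡ 3 and 23 ≡ 3 (mod 4), so (15/23) = −(23/15).
Reduce top mod 15: now compute (8/15).
Pull out 2^3: since 15 ≡ 7 (mod 8), (2/15) = +1, so (2/15)^3 = +1.
Reached (1/15) = 1. Collecting the sign flips along the way, the symbol is -1.

-1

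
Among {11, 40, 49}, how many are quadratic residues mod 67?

(11/67) = -1 → non-residue.
(40/67) = +1 → QR.
(49/67) = +1 → QR.
Total quadratic residues among the 3: 2.

2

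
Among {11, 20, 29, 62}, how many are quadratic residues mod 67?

(11/67) = -1 → non-residue.
(20/67) = -1 → non-residue.
(29/67) = +1 → QR.
(62/67) = +1 → QR.
Total quadratic residues among the 4: 2.

2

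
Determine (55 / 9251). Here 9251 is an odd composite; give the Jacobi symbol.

Reciprocity: 55 ≡ 3 and 9251 ≡ 3 (mod 4), so (55/9251) = −(9251/55).
Reduce top mod 55: now compute (11/55).
Reciprocity: 11 ≡ 3 and 55 ≡ 3 (mod 4), so (11/55) = −(55/11).
Reduce top mod 11: now compute (0/11).
Top reduces to 0: gcd > 1, so the symbol is 0.

0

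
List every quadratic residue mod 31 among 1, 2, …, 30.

1 2 4 5 7 8 9 10 14 16 18 19 20 25 28

Square k = 1,…,15 (k and 31−k give the same square):
1²=1, 2²=4, 3²=9, 4²=16, 5²=25, 6²≡5, 7²≡18, 8²≡2, 9²≡19, 10²≡7, 11²≡28, 12²≡20, 13²≡14, 14²≡10, 15²≡8 (mod 31).
So the quadratic residues mod 31 are {1, 2, 4, 5, 7, 8, 9, 10, 14, 16, 18, 19, 20, 25, 28}.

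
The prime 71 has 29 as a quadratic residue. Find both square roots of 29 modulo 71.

Since 71 ≡ 3 (mod 4), a square root of 29 is 29^((71+1)/4) = 29^18 mod 71.
Repeated squaring: 29^2≡60, 29^4≡50, 29^8≡15, 29^16≡12 (mod 71).
29^18 = 29^(16+2) ≡ 10 (mod 71).
Check: 10² = 100 ≡ 29 (mod 71). The two roots are 10 and 61.

10, 61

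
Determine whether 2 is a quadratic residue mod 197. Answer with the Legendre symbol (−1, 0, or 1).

Euler's criterion: (2/197) ≡ 2^98 (mod 197).
2^2 ≡ 4 (mod 197)
2^4 ≡ 16 (mod 197)
2^8 ≡ 59 (mod 197)
2^16 ≡ 132 (mod 197)
2^32 ≡ 88 (mod 197)
2^64 ≡ 61 (mod 197)
2^98 = 2^(64+32+2) ≡ 196 (mod 197).
Result is 196 ≡ −1, so (2/197) = −1.

-1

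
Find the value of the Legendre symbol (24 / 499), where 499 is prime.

Pull out 2^3: since 499 ≡ 3 (mod 8), (2/499) = -1, so (2/499)^3 = -1.
Reciprocity: 3 ≡ 3 and 499 ≡ 3 (mod 4), so (3/499) = −(499/3).
Reduce top mod 3: now compute (1/3).
Reached (1/3) = 1. Collecting the sign flips along the way, the symbol is +1.

1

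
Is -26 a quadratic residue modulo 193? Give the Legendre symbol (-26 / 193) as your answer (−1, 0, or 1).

-1

First reduce: -26 ≡ 167 (mod 193).
Reciprocity: 167 ≡ 3 and 193 ≡ 1 (mod 4), so (167/193) = +(193/167).
Reduce top mod 167: now compute (26/167).
Pull out 2: since 167 ≡ 7 (mod 8), (2/167) = +1.
Reciprocity: 13 ≡ 1 and 167 ≡ 3 (mod 4), so (13/167) = +(167/13).
Reduce top mod 13: now compute (11/13).
Reciprocity: 11 ≡ 3 and 13 ≡ 1 (mod 4), so (11/13) = +(13/11).
Reduce top mod 11: now compute (2/11).
Pull out 2: since 11 ≡ 3 (mod 8), (2/11) = -1.
Reached (1/11) = 1. Collecting the sign flips along the way, the symbol is -1.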